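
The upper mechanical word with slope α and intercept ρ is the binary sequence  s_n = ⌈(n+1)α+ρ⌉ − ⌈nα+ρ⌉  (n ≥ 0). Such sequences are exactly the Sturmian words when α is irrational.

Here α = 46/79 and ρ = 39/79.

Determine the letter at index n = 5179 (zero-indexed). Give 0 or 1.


0

(n+1)α + ρ = (5180·46 + 39) / 79 = 238319/79
nα + ρ     = (5179·46 + 39) / 79 = 238273/79
⌈238319/79⌉ = 3017,  ⌈238273/79⌉ = 3017
s_{5179} = 3017 − 3017 = 0


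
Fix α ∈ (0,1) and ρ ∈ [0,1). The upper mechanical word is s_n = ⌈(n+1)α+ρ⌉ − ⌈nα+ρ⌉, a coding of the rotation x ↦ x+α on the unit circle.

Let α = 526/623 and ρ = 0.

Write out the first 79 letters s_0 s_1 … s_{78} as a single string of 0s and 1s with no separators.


1111110111110111111011111011111101111101111101111110111110111111011111011111101

n=0: ⌈(1·526)/623⌉ − ⌈(0·526)/623⌉ = ⌈526/623⌉ − ⌈0/623⌉ = 1 − 0 = 1
n=1: ⌈(2·526)/623⌉ − ⌈(1·526)/623⌉ = ⌈1052/623⌉ − ⌈526/623⌉ = 2 − 1 = 1
n=2: ⌈(3·526)/623⌉ − ⌈(2·526)/623⌉ = ⌈1578/623⌉ − ⌈1052/623⌉ = 3 − 2 = 1
n=3: ⌈(4·526)/623⌉ − ⌈(3·526)/623⌉ = ⌈2104/623⌉ − ⌈1578/623⌉ = 4 − 3 = 1
n=4: ⌈(5·526)/623⌉ − ⌈(4·526)/623⌉ = ⌈2630/623⌉ − ⌈2104/623⌉ = 5 − 4 = 1
n=5: ⌈(6·526)/623⌉ − ⌈(5·526)/623⌉ = ⌈3156/623⌉ − ⌈2630/623⌉ = 6 − 5 = 1
n=6: ⌈(7·526)/623⌉ − ⌈(6·526)/623⌉ = ⌈3682/623⌉ − ⌈3156/623⌉ = 6 − 6 = 0
n=7: ⌈(8·526)/623⌉ − ⌈(7·526)/623⌉ = ⌈4208/623⌉ − ⌈3682/623⌉ = 7 − 6 = 1
n=8: ⌈(9·526)/623⌉ − ⌈(8·526)/623⌉ = ⌈4734/623⌉ − ⌈4208/623⌉ = 8 − 7 = 1
n=9: ⌈(10·526)/623⌉ − ⌈(9·526)/623⌉ = ⌈5260/623⌉ − ⌈4734/623⌉ = 9 − 8 = 1
n=10: ⌈(11·526)/623⌉ − ⌈(10·526)/623⌉ = ⌈5786/623⌉ − ⌈5260/623⌉ = 10 − 9 = 1
n=11: ⌈(12·526)/623⌉ − ⌈(11·526)/623⌉ = ⌈6312/623⌉ − ⌈5786/623⌉ = 11 − 10 = 1
n=12: ⌈(13·526)/623⌉ − ⌈(12·526)/623⌉ = ⌈6838/623⌉ − ⌈6312/623⌉ = 11 − 11 = 0
n=13: ⌈(14·526)/623⌉ − ⌈(13·526)/623⌉ = ⌈7364/623⌉ − ⌈6838/623⌉ = 12 − 11 = 1
n=14: ⌈(15·526)/623⌉ − ⌈(14·526)/623⌉ = ⌈7890/623⌉ − ⌈7364/623⌉ = 13 − 12 = 1
n=15: ⌈(16·526)/623⌉ − ⌈(15·526)/623⌉ = ⌈8416/623⌉ − ⌈7890/623⌉ = 14 − 13 = 1
n=16: ⌈(17·526)/623⌉ − ⌈(16·526)/623⌉ = ⌈8942/623⌉ − ⌈8416/623⌉ = 15 − 14 = 1
n=17: ⌈(18·526)/623⌉ − ⌈(17·526)/623⌉ = ⌈9468/623⌉ − ⌈8942/623⌉ = 16 − 15 = 1
n=18: ⌈(19·526)/623⌉ − ⌈(18·526)/623⌉ = ⌈9994/623⌉ − ⌈9468/623⌉ = 17 − 16 = 1
n=19: ⌈(20·526)/623⌉ − ⌈(19·526)/623⌉ = ⌈10520/623⌉ − ⌈9994/623⌉ = 17 − 17 = 0
n=20: ⌈(21·526)/623⌉ − ⌈(20·526)/623⌉ = ⌈11046/623⌉ − ⌈10520/623⌉ = 18 − 17 = 1
n=21: ⌈(22·526)/623⌉ − ⌈(21·526)/623⌉ = ⌈11572/623⌉ − ⌈11046/623⌉ = 19 − 18 = 1
n=22: ⌈(23·526)/623⌉ − ⌈(22·526)/623⌉ = ⌈12098/623⌉ − ⌈11572/623⌉ = 20 − 19 = 1
n=23: ⌈(24·526)/623⌉ − ⌈(23·526)/623⌉ = ⌈12624/623⌉ − ⌈12098/623⌉ = 21 − 20 = 1
n=24: ⌈(25·526)/623⌉ − ⌈(24·526)/623⌉ = ⌈13150/623⌉ − ⌈12624/623⌉ = 22 − 21 = 1
n=25: ⌈(26·526)/623⌉ − ⌈(25·526)/623⌉ = ⌈13676/623⌉ − ⌈13150/623⌉ = 22 − 22 = 0
n=26: ⌈(27·526)/623⌉ − ⌈(26·526)/623⌉ = ⌈14202/623⌉ − ⌈13676/623⌉ = 23 − 22 = 1
n=27: ⌈(28·526)/623⌉ − ⌈(27·526)/623⌉ = ⌈14728/623⌉ − ⌈14202/623⌉ = 24 − 23 = 1
n=28: ⌈(29·526)/623⌉ − ⌈(28·526)/623⌉ = ⌈15254/623⌉ − ⌈14728/623⌉ = 25 − 24 = 1
n=29: ⌈(30·526)/623⌉ − ⌈(29·526)/623⌉ = ⌈15780/623⌉ − ⌈15254/623⌉ = 26 − 25 = 1
n=30: ⌈(31·526)/623⌉ − ⌈(30·526)/623⌉ = ⌈16306/623⌉ − ⌈15780/623⌉ = 27 − 26 = 1
n=31: ⌈(32·526)/623⌉ − ⌈(31·526)/623⌉ = ⌈16832/623⌉ − ⌈16306/623⌉ = 28 − 27 = 1
n=32: ⌈(33·526)/623⌉ − ⌈(32·526)/623⌉ = ⌈17358/623⌉ − ⌈16832/623⌉ = 28 − 28 = 0
n=33: ⌈(34·526)/623⌉ − ⌈(33·526)/623⌉ = ⌈17884/623⌉ − ⌈17358/623⌉ = 29 − 28 = 1
n=34: ⌈(35·526)/623⌉ − ⌈(34·526)/623⌉ = ⌈18410/623⌉ − ⌈17884/623⌉ = 30 − 29 = 1
n=35: ⌈(36·526)/623⌉ − ⌈(35·526)/623⌉ = ⌈18936/623⌉ − ⌈18410/623⌉ = 31 − 30 = 1
n=36: ⌈(37·526)/623⌉ − ⌈(36·526)/623⌉ = ⌈19462/623⌉ − ⌈18936/623⌉ = 32 − 31 = 1
n=37: ⌈(38·526)/623⌉ − ⌈(37·526)/623⌉ = ⌈19988/623⌉ − ⌈19462/623⌉ = 33 − 32 = 1
n=38: ⌈(39·526)/623⌉ − ⌈(38·526)/623⌉ = ⌈20514/623⌉ − ⌈19988/623⌉ = 33 − 33 = 0
n=39: ⌈(40·526)/623⌉ − ⌈(39·526)/623⌉ = ⌈21040/623⌉ − ⌈20514/623⌉ = 34 − 33 = 1
n=40: ⌈(41·526)/623⌉ − ⌈(40·526)/623⌉ = ⌈21566/623⌉ − ⌈21040/623⌉ = 35 − 34 = 1
n=41: ⌈(42·526)/623⌉ − ⌈(41·526)/623⌉ = ⌈22092/623⌉ − ⌈21566/623⌉ = 36 − 35 = 1
n=42: ⌈(43·526)/623⌉ − ⌈(42·526)/623⌉ = ⌈22618/623⌉ − ⌈22092/623⌉ = 37 − 36 = 1
n=43: ⌈(44·526)/623⌉ − ⌈(43·526)/623⌉ = ⌈23144/623⌉ − ⌈22618/623⌉ = 38 − 37 = 1
n=44: ⌈(45·526)/623⌉ − ⌈(44·526)/623⌉ = ⌈23670/623⌉ − ⌈23144/623⌉ = 38 − 38 = 0
n=45: ⌈(46·526)/623⌉ − ⌈(45·526)/623⌉ = ⌈24196/623⌉ − ⌈23670/623⌉ = 39 − 38 = 1
n=46: ⌈(47·526)/623⌉ − ⌈(46·526)/623⌉ = ⌈24722/623⌉ − ⌈24196/623⌉ = 40 − 39 = 1
n=47: ⌈(48·526)/623⌉ − ⌈(47·526)/623⌉ = ⌈25248/623⌉ − ⌈24722/623⌉ = 41 − 40 = 1
n=48: ⌈(49·526)/623⌉ − ⌈(48·526)/623⌉ = ⌈25774/623⌉ − ⌈25248/623⌉ = 42 − 41 = 1
n=49: ⌈(50·526)/623⌉ − ⌈(49·526)/623⌉ = ⌈26300/623⌉ − ⌈25774/623⌉ = 43 − 42 = 1
n=50: ⌈(51·526)/623⌉ − ⌈(50·526)/623⌉ = ⌈26826/623⌉ − ⌈26300/623⌉ = 44 − 43 = 1
n=51: ⌈(52·526)/623⌉ − ⌈(51·526)/623⌉ = ⌈27352/623⌉ − ⌈26826/623⌉ = 44 − 44 = 0
n=52: ⌈(53·526)/623⌉ − ⌈(52·526)/623⌉ = ⌈27878/623⌉ − ⌈27352/623⌉ = 45 − 44 = 1
n=53: ⌈(54·526)/623⌉ − ⌈(53·526)/623⌉ = ⌈28404/623⌉ − ⌈27878/623⌉ = 46 − 45 = 1
n=54: ⌈(55·526)/623⌉ − ⌈(54·526)/623⌉ = ⌈28930/623⌉ − ⌈28404/623⌉ = 47 − 46 = 1
n=55: ⌈(56·526)/623⌉ − ⌈(55·526)/623⌉ = ⌈29456/623⌉ − ⌈28930/623⌉ = 48 − 47 = 1
n=56: ⌈(57·526)/623⌉ − ⌈(56·526)/623⌉ = ⌈29982/623⌉ − ⌈29456/623⌉ = 49 − 48 = 1
n=57: ⌈(58·526)/623⌉ − ⌈(57·526)/623⌉ = ⌈30508/623⌉ − ⌈29982/623⌉ = 49 − 49 = 0
n=58: ⌈(59·526)/623⌉ − ⌈(58·526)/623⌉ = ⌈31034/623⌉ − ⌈30508/623⌉ = 50 − 49 = 1
n=59: ⌈(60·526)/623⌉ − ⌈(59·526)/623⌉ = ⌈31560/623⌉ − ⌈31034/623⌉ = 51 − 50 = 1
n=60: ⌈(61·526)/623⌉ − ⌈(60·526)/623⌉ = ⌈32086/623⌉ − ⌈31560/623⌉ = 52 − 51 = 1
n=61: ⌈(62·526)/623⌉ − ⌈(61·526)/623⌉ = ⌈32612/623⌉ − ⌈32086/623⌉ = 53 − 52 = 1
n=62: ⌈(63·526)/623⌉ − ⌈(62·526)/623⌉ = ⌈33138/623⌉ − ⌈32612/623⌉ = 54 − 53 = 1
n=63: ⌈(64·526)/623⌉ − ⌈(63·526)/623⌉ = ⌈33664/623⌉ − ⌈33138/623⌉ = 55 − 54 = 1
n=64: ⌈(65·526)/623⌉ − ⌈(64·526)/623⌉ = ⌈34190/623⌉ − ⌈33664/623⌉ = 55 − 55 = 0
n=65: ⌈(66·526)/623⌉ − ⌈(65·526)/623⌉ = ⌈34716/623⌉ − ⌈34190/623⌉ = 56 − 55 = 1
n=66: ⌈(67·526)/623⌉ − ⌈(66·526)/623⌉ = ⌈35242/623⌉ − ⌈34716/623⌉ = 57 − 56 = 1
n=67: ⌈(68·526)/623⌉ − ⌈(67·526)/623⌉ = ⌈35768/623⌉ − ⌈35242/623⌉ = 58 − 57 = 1
n=68: ⌈(69·526)/623⌉ − ⌈(68·526)/623⌉ = ⌈36294/623⌉ − ⌈35768/623⌉ = 59 − 58 = 1
n=69: ⌈(70·526)/623⌉ − ⌈(69·526)/623⌉ = ⌈36820/623⌉ − ⌈36294/623⌉ = 60 − 59 = 1
n=70: ⌈(71·526)/623⌉ − ⌈(70·526)/623⌉ = ⌈37346/623⌉ − ⌈36820/623⌉ = 60 − 60 = 0
n=71: ⌈(72·526)/623⌉ − ⌈(71·526)/623⌉ = ⌈37872/623⌉ − ⌈37346/623⌉ = 61 − 60 = 1
n=72: ⌈(73·526)/623⌉ − ⌈(72·526)/623⌉ = ⌈38398/623⌉ − ⌈37872/623⌉ = 62 − 61 = 1
n=73: ⌈(74·526)/623⌉ − ⌈(73·526)/623⌉ = ⌈38924/623⌉ − ⌈38398/623⌉ = 63 − 62 = 1
n=74: ⌈(75·526)/623⌉ − ⌈(74·526)/623⌉ = ⌈39450/623⌉ − ⌈38924/623⌉ = 64 − 63 = 1
n=75: ⌈(76·526)/623⌉ − ⌈(75·526)/623⌉ = ⌈39976/623⌉ − ⌈39450/623⌉ = 65 − 64 = 1
n=76: ⌈(77·526)/623⌉ − ⌈(76·526)/623⌉ = ⌈40502/623⌉ − ⌈39976/623⌉ = 66 − 65 = 1
n=77: ⌈(78·526)/623⌉ − ⌈(77·526)/623⌉ = ⌈41028/623⌉ − ⌈40502/623⌉ = 66 − 66 = 0
n=78: ⌈(79·526)/623⌉ − ⌈(78·526)/623⌉ = ⌈41554/623⌉ − ⌈41028/623⌉ = 67 − 66 = 1


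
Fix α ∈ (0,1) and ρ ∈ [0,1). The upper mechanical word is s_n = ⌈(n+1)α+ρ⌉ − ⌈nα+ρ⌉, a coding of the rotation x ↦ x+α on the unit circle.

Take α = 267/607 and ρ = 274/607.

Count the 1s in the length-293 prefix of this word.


#1s = Σ_{n=0}^{292} s_n = Σ_{n=0}^{292} (⌈(n+1)α+ρ⌉ − ⌈nα+ρ⌉)
the sum telescopes: every ⌈nα+ρ⌉ with 0 < n < 293 appears once with + and once with −, leaving ⌈293α+ρ⌉ − ⌈0·α+ρ⌉
293α + ρ = (293·267 + 274) / 607 = 78505/607
ρ = 274/607
⌈78505/607⌉ = 130,  ⌈274/607⌉ = 1
#1s = 130 − 1 = 129

129


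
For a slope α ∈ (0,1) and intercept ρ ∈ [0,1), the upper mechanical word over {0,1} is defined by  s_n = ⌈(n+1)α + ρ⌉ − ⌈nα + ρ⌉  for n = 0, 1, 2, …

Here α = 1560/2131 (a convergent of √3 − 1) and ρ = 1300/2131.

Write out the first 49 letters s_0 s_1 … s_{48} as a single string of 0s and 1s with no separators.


1101110110111011101101110111011101101110111011101

n=0: ⌈(1·1560+1300)/2131⌉ − ⌈(0·1560+1300)/2131⌉ = ⌈2860/2131⌉ − ⌈1300/2131⌉ = 2 − 1 = 1
n=1: ⌈(2·1560+1300)/2131⌉ − ⌈(1·1560+1300)/2131⌉ = ⌈4420/2131⌉ − ⌈2860/2131⌉ = 3 − 2 = 1
n=2: ⌈(3·1560+1300)/2131⌉ − ⌈(2·1560+1300)/2131⌉ = ⌈5980/2131⌉ − ⌈4420/2131⌉ = 3 − 3 = 0
n=3: ⌈(4·1560+1300)/2131⌉ − ⌈(3·1560+1300)/2131⌉ = ⌈7540/2131⌉ − ⌈5980/2131⌉ = 4 − 3 = 1
n=4: ⌈(5·1560+1300)/2131⌉ − ⌈(4·1560+1300)/2131⌉ = ⌈9100/2131⌉ − ⌈7540/2131⌉ = 5 − 4 = 1
n=5: ⌈(6·1560+1300)/2131⌉ − ⌈(5·1560+1300)/2131⌉ = ⌈10660/2131⌉ − ⌈9100/2131⌉ = 6 − 5 = 1
n=6: ⌈(7·1560+1300)/2131⌉ − ⌈(6·1560+1300)/2131⌉ = ⌈12220/2131⌉ − ⌈10660/2131⌉ = 6 − 6 = 0
n=7: ⌈(8·1560+1300)/2131⌉ − ⌈(7·1560+1300)/2131⌉ = ⌈13780/2131⌉ − ⌈12220/2131⌉ = 7 − 6 = 1
n=8: ⌈(9·1560+1300)/2131⌉ − ⌈(8·1560+1300)/2131⌉ = ⌈15340/2131⌉ − ⌈13780/2131⌉ = 8 − 7 = 1
n=9: ⌈(10·1560+1300)/2131⌉ − ⌈(9·1560+1300)/2131⌉ = ⌈16900/2131⌉ − ⌈15340/2131⌉ = 8 − 8 = 0
n=10: ⌈(11·1560+1300)/2131⌉ − ⌈(10·1560+1300)/2131⌉ = ⌈18460/2131⌉ − ⌈16900/2131⌉ = 9 − 8 = 1
n=11: ⌈(12·1560+1300)/2131⌉ − ⌈(11·1560+1300)/2131⌉ = ⌈20020/2131⌉ − ⌈18460/2131⌉ = 10 − 9 = 1
n=12: ⌈(13·1560+1300)/2131⌉ − ⌈(12·1560+1300)/2131⌉ = ⌈21580/2131⌉ − ⌈20020/2131⌉ = 11 − 10 = 1
n=13: ⌈(14·1560+1300)/2131⌉ − ⌈(13·1560+1300)/2131⌉ = ⌈23140/2131⌉ − ⌈21580/2131⌉ = 11 − 11 = 0
n=14: ⌈(15·1560+1300)/2131⌉ − ⌈(14·1560+1300)/2131⌉ = ⌈24700/2131⌉ − ⌈23140/2131⌉ = 12 − 11 = 1
n=15: ⌈(16·1560+1300)/2131⌉ − ⌈(15·1560+1300)/2131⌉ = ⌈26260/2131⌉ − ⌈24700/2131⌉ = 13 − 12 = 1
n=16: ⌈(17·1560+1300)/2131⌉ − ⌈(16·1560+1300)/2131⌉ = ⌈27820/2131⌉ − ⌈26260/2131⌉ = 14 − 13 = 1
n=17: ⌈(18·1560+1300)/2131⌉ − ⌈(17·1560+1300)/2131⌉ = ⌈29380/2131⌉ − ⌈27820/2131⌉ = 14 − 14 = 0
n=18: ⌈(19·1560+1300)/2131⌉ − ⌈(18·1560+1300)/2131⌉ = ⌈30940/2131⌉ − ⌈29380/2131⌉ = 15 − 14 = 1
n=19: ⌈(20·1560+1300)/2131⌉ − ⌈(19·1560+1300)/2131⌉ = ⌈32500/2131⌉ − ⌈30940/2131⌉ = 16 − 15 = 1
n=20: ⌈(21·1560+1300)/2131⌉ − ⌈(20·1560+1300)/2131⌉ = ⌈34060/2131⌉ − ⌈32500/2131⌉ = 16 − 16 = 0
n=21: ⌈(22·1560+1300)/2131⌉ − ⌈(21·1560+1300)/2131⌉ = ⌈35620/2131⌉ − ⌈34060/2131⌉ = 17 − 16 = 1
n=22: ⌈(23·1560+1300)/2131⌉ − ⌈(22·1560+1300)/2131⌉ = ⌈37180/2131⌉ − ⌈35620/2131⌉ = 18 − 17 = 1
n=23: ⌈(24·1560+1300)/2131⌉ − ⌈(23·1560+1300)/2131⌉ = ⌈38740/2131⌉ − ⌈37180/2131⌉ = 19 − 18 = 1
n=24: ⌈(25·1560+1300)/2131⌉ − ⌈(24·1560+1300)/2131⌉ = ⌈40300/2131⌉ − ⌈38740/2131⌉ = 19 − 19 = 0
n=25: ⌈(26·1560+1300)/2131⌉ − ⌈(25·1560+1300)/2131⌉ = ⌈41860/2131⌉ − ⌈40300/2131⌉ = 20 − 19 = 1
n=26: ⌈(27·1560+1300)/2131⌉ − ⌈(26·1560+1300)/2131⌉ = ⌈43420/2131⌉ − ⌈41860/2131⌉ = 21 − 20 = 1
n=27: ⌈(28·1560+1300)/2131⌉ − ⌈(27·1560+1300)/2131⌉ = ⌈44980/2131⌉ − ⌈43420/2131⌉ = 22 − 21 = 1
n=28: ⌈(29·1560+1300)/2131⌉ − ⌈(28·1560+1300)/2131⌉ = ⌈46540/2131⌉ − ⌈44980/2131⌉ = 22 − 22 = 0
n=29: ⌈(30·1560+1300)/2131⌉ − ⌈(29·1560+1300)/2131⌉ = ⌈48100/2131⌉ − ⌈46540/2131⌉ = 23 − 22 = 1
n=30: ⌈(31·1560+1300)/2131⌉ − ⌈(30·1560+1300)/2131⌉ = ⌈49660/2131⌉ − ⌈48100/2131⌉ = 24 − 23 = 1
n=31: ⌈(32·1560+1300)/2131⌉ − ⌈(31·1560+1300)/2131⌉ = ⌈51220/2131⌉ − ⌈49660/2131⌉ = 25 − 24 = 1
n=32: ⌈(33·1560+1300)/2131⌉ − ⌈(32·1560+1300)/2131⌉ = ⌈52780/2131⌉ − ⌈51220/2131⌉ = 25 − 25 = 0
n=33: ⌈(34·1560+1300)/2131⌉ − ⌈(33·1560+1300)/2131⌉ = ⌈54340/2131⌉ − ⌈52780/2131⌉ = 26 − 25 = 1
n=34: ⌈(35·1560+1300)/2131⌉ − ⌈(34·1560+1300)/2131⌉ = ⌈55900/2131⌉ − ⌈54340/2131⌉ = 27 − 26 = 1
n=35: ⌈(36·1560+1300)/2131⌉ − ⌈(35·1560+1300)/2131⌉ = ⌈57460/2131⌉ − ⌈55900/2131⌉ = 27 − 27 = 0
n=36: ⌈(37·1560+1300)/2131⌉ − ⌈(36·1560+1300)/2131⌉ = ⌈59020/2131⌉ − ⌈57460/2131⌉ = 28 − 27 = 1
n=37: ⌈(38·1560+1300)/2131⌉ − ⌈(37·1560+1300)/2131⌉ = ⌈60580/2131⌉ − ⌈59020/2131⌉ = 29 − 28 = 1
n=38: ⌈(39·1560+1300)/2131⌉ − ⌈(38·1560+1300)/2131⌉ = ⌈62140/2131⌉ − ⌈60580/2131⌉ = 30 − 29 = 1
n=39: ⌈(40·1560+1300)/2131⌉ − ⌈(39·1560+1300)/2131⌉ = ⌈63700/2131⌉ − ⌈62140/2131⌉ = 30 − 30 = 0
n=40: ⌈(41·1560+1300)/2131⌉ − ⌈(40·1560+1300)/2131⌉ = ⌈65260/2131⌉ − ⌈63700/2131⌉ = 31 − 30 = 1
n=41: ⌈(42·1560+1300)/2131⌉ − ⌈(41·1560+1300)/2131⌉ = ⌈66820/2131⌉ − ⌈65260/2131⌉ = 32 − 31 = 1
n=42: ⌈(43·1560+1300)/2131⌉ − ⌈(42·1560+1300)/2131⌉ = ⌈68380/2131⌉ − ⌈66820/2131⌉ = 33 − 32 = 1
n=43: ⌈(44·1560+1300)/2131⌉ − ⌈(43·1560+1300)/2131⌉ = ⌈69940/2131⌉ − ⌈68380/2131⌉ = 33 − 33 = 0
n=44: ⌈(45·1560+1300)/2131⌉ − ⌈(44·1560+1300)/2131⌉ = ⌈71500/2131⌉ − ⌈69940/2131⌉ = 34 − 33 = 1
n=45: ⌈(46·1560+1300)/2131⌉ − ⌈(45·1560+1300)/2131⌉ = ⌈73060/2131⌉ − ⌈71500/2131⌉ = 35 − 34 = 1
n=46: ⌈(47·1560+1300)/2131⌉ − ⌈(46·1560+1300)/2131⌉ = ⌈74620/2131⌉ − ⌈73060/2131⌉ = 36 − 35 = 1
n=47: ⌈(48·1560+1300)/2131⌉ − ⌈(47·1560+1300)/2131⌉ = ⌈76180/2131⌉ − ⌈74620/2131⌉ = 36 − 36 = 0
n=48: ⌈(49·1560+1300)/2131⌉ − ⌈(48·1560+1300)/2131⌉ = ⌈77740/2131⌉ − ⌈76180/2131⌉ = 37 − 36 = 1


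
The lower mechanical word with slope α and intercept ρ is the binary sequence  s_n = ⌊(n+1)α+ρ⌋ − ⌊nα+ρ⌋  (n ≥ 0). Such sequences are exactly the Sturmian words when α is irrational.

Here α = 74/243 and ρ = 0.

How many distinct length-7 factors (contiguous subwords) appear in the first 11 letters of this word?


t_n = ⌊(n·74)/243⌋ for n = 0 … 11:
  n=0…9: ⌊0/243⌋=0 ⌊74/243⌋=0 ⌊148/243⌋=0 ⌊222/243⌋=0 ⌊296/243⌋=1 ⌊370/243⌋=1 ⌊444/243⌋=1 ⌊518/243⌋=2 ⌊592/243⌋=2 ⌊666/243⌋=2
  n=10…11: ⌊740/243⌋=3 ⌊814/243⌋=3
s_n = t_(n+1) − t_n for n = 0 … 10 gives
prefix = 00010010010
slide a length-7 window over [0..6] … [4..10] (5 windows); first occurrence of each distinct factor:
  [  0..  6] 0001001
  [  1..  7] 0010010
  [  2..  8] 0100100
  [  3..  9] 1001001
  (the other 1 window repeats one of these)
distinct factors: {0001001, 0010010, 0100100, 1001001}
count = 4  (Sturmian bound for length 7 is 8)

4


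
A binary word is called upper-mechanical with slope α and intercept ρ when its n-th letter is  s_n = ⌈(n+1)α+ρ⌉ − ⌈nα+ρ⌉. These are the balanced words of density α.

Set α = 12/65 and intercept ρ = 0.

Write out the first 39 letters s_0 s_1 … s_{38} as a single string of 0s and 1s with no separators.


100001000010000010000100000100001000010

n=0: ⌈(1·12)/65⌉ − ⌈(0·12)/65⌉ = ⌈12/65⌉ − ⌈0/65⌉ = 1 − 0 = 1
n=1: ⌈(2·12)/65⌉ − ⌈(1·12)/65⌉ = ⌈24/65⌉ − ⌈12/65⌉ = 1 − 1 = 0
n=2: ⌈(3·12)/65⌉ − ⌈(2·12)/65⌉ = ⌈36/65⌉ − ⌈24/65⌉ = 1 − 1 = 0
n=3: ⌈(4·12)/65⌉ − ⌈(3·12)/65⌉ = ⌈48/65⌉ − ⌈36/65⌉ = 1 − 1 = 0
n=4: ⌈(5·12)/65⌉ − ⌈(4·12)/65⌉ = ⌈60/65⌉ − ⌈48/65⌉ = 1 − 1 = 0
n=5: ⌈(6·12)/65⌉ − ⌈(5·12)/65⌉ = ⌈72/65⌉ − ⌈60/65⌉ = 2 − 1 = 1
n=6: ⌈(7·12)/65⌉ − ⌈(6·12)/65⌉ = ⌈84/65⌉ − ⌈72/65⌉ = 2 − 2 = 0
n=7: ⌈(8·12)/65⌉ − ⌈(7·12)/65⌉ = ⌈96/65⌉ − ⌈84/65⌉ = 2 − 2 = 0
n=8: ⌈(9·12)/65⌉ − ⌈(8·12)/65⌉ = ⌈108/65⌉ − ⌈96/65⌉ = 2 − 2 = 0
n=9: ⌈(10·12)/65⌉ − ⌈(9·12)/65⌉ = ⌈120/65⌉ − ⌈108/65⌉ = 2 − 2 = 0
n=10: ⌈(11·12)/65⌉ − ⌈(10·12)/65⌉ = ⌈132/65⌉ − ⌈120/65⌉ = 3 − 2 = 1
n=11: ⌈(12·12)/65⌉ − ⌈(11·12)/65⌉ = ⌈144/65⌉ − ⌈132/65⌉ = 3 − 3 = 0
n=12: ⌈(13·12)/65⌉ − ⌈(12·12)/65⌉ = ⌈156/65⌉ − ⌈144/65⌉ = 3 − 3 = 0
n=13: ⌈(14·12)/65⌉ − ⌈(13·12)/65⌉ = ⌈168/65⌉ − ⌈156/65⌉ = 3 − 3 = 0
n=14: ⌈(15·12)/65⌉ − ⌈(14·12)/65⌉ = ⌈180/65⌉ − ⌈168/65⌉ = 3 − 3 = 0
n=15: ⌈(16·12)/65⌉ − ⌈(15·12)/65⌉ = ⌈192/65⌉ − ⌈180/65⌉ = 3 − 3 = 0
n=16: ⌈(17·12)/65⌉ − ⌈(16·12)/65⌉ = ⌈204/65⌉ − ⌈192/65⌉ = 4 − 3 = 1
n=17: ⌈(18·12)/65⌉ − ⌈(17·12)/65⌉ = ⌈216/65⌉ − ⌈204/65⌉ = 4 − 4 = 0
n=18: ⌈(19·12)/65⌉ − ⌈(18·12)/65⌉ = ⌈228/65⌉ − ⌈216/65⌉ = 4 − 4 = 0
n=19: ⌈(20·12)/65⌉ − ⌈(19·12)/65⌉ = ⌈240/65⌉ − ⌈228/65⌉ = 4 − 4 = 0
n=20: ⌈(21·12)/65⌉ − ⌈(20·12)/65⌉ = ⌈252/65⌉ − ⌈240/65⌉ = 4 − 4 = 0
n=21: ⌈(22·12)/65⌉ − ⌈(21·12)/65⌉ = ⌈264/65⌉ − ⌈252/65⌉ = 5 − 4 = 1
n=22: ⌈(23·12)/65⌉ − ⌈(22·12)/65⌉ = ⌈276/65⌉ − ⌈264/65⌉ = 5 − 5 = 0
n=23: ⌈(24·12)/65⌉ − ⌈(23·12)/65⌉ = ⌈288/65⌉ − ⌈276/65⌉ = 5 − 5 = 0
n=24: ⌈(25·12)/65⌉ − ⌈(24·12)/65⌉ = ⌈300/65⌉ − ⌈288/65⌉ = 5 − 5 = 0
n=25: ⌈(26·12)/65⌉ − ⌈(25·12)/65⌉ = ⌈312/65⌉ − ⌈300/65⌉ = 5 − 5 = 0
n=26: ⌈(27·12)/65⌉ − ⌈(26·12)/65⌉ = ⌈324/65⌉ − ⌈312/65⌉ = 5 − 5 = 0
n=27: ⌈(28·12)/65⌉ − ⌈(27·12)/65⌉ = ⌈336/65⌉ − ⌈324/65⌉ = 6 − 5 = 1
n=28: ⌈(29·12)/65⌉ − ⌈(28·12)/65⌉ = ⌈348/65⌉ − ⌈336/65⌉ = 6 − 6 = 0
n=29: ⌈(30·12)/65⌉ − ⌈(29·12)/65⌉ = ⌈360/65⌉ − ⌈348/65⌉ = 6 − 6 = 0
n=30: ⌈(31·12)/65⌉ − ⌈(30·12)/65⌉ = ⌈372/65⌉ − ⌈360/65⌉ = 6 − 6 = 0
n=31: ⌈(32·12)/65⌉ − ⌈(31·12)/65⌉ = ⌈384/65⌉ − ⌈372/65⌉ = 6 − 6 = 0
n=32: ⌈(33·12)/65⌉ − ⌈(32·12)/65⌉ = ⌈396/65⌉ − ⌈384/65⌉ = 7 − 6 = 1
n=33: ⌈(34·12)/65⌉ − ⌈(33·12)/65⌉ = ⌈408/65⌉ − ⌈396/65⌉ = 7 − 7 = 0
n=34: ⌈(35·12)/65⌉ − ⌈(34·12)/65⌉ = ⌈420/65⌉ − ⌈408/65⌉ = 7 − 7 = 0
n=35: ⌈(36·12)/65⌉ − ⌈(35·12)/65⌉ = ⌈432/65⌉ − ⌈420/65⌉ = 7 − 7 = 0
n=36: ⌈(37·12)/65⌉ − ⌈(36·12)/65⌉ = ⌈444/65⌉ − ⌈432/65⌉ = 7 − 7 = 0
n=37: ⌈(38·12)/65⌉ − ⌈(37·12)/65⌉ = ⌈456/65⌉ − ⌈444/65⌉ = 8 − 7 = 1
n=38: ⌈(39·12)/65⌉ − ⌈(38·12)/65⌉ = ⌈468/65⌉ − ⌈456/65⌉ = 8 − 8 = 0


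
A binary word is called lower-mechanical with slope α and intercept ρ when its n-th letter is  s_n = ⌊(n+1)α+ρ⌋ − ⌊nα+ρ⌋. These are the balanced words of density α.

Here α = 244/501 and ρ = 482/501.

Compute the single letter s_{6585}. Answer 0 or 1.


0

(n+1)α + ρ = (6586·244 + 482) / 501 = 1607466/501
nα + ρ     = (6585·244 + 482) / 501 = 1607222/501
⌊1607466/501⌋ = 3208,  ⌊1607222/501⌋ = 3208
s_{6585} = 3208 − 3208 = 0


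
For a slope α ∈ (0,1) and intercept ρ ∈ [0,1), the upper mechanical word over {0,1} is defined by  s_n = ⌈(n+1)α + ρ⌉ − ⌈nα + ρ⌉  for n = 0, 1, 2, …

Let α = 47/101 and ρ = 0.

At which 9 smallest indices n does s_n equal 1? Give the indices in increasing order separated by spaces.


n=0: ⌈47/101⌉−⌈0/101⌉ = 1−0 = 1  ← one
n=1: ⌈94/101⌉−⌈47/101⌉ = 1−1 = 0
n=2: ⌈141/101⌉−⌈94/101⌉ = 2−1 = 1  ← one
n=3: ⌈188/101⌉−⌈141/101⌉ = 2−2 = 0
n=4: ⌈235/101⌉−⌈188/101⌉ = 3−2 = 1  ← one
n=5: ⌈282/101⌉−⌈235/101⌉ = 3−3 = 0
n=6: ⌈329/101⌉−⌈282/101⌉ = 4−3 = 1  ← one
n=7: ⌈376/101⌉−⌈329/101⌉ = 4−4 = 0
n=8: ⌈423/101⌉−⌈376/101⌉ = 5−4 = 1  ← one
n=9: ⌈470/101⌉−⌈423/101⌉ = 5−5 = 0
n=10: ⌈517/101⌉−⌈470/101⌉ = 6−5 = 1  ← one
n=11: ⌈564/101⌉−⌈517/101⌉ = 6−6 = 0
n=12: ⌈611/101⌉−⌈564/101⌉ = 7−6 = 1  ← one
n=13: ⌈658/101⌉−⌈611/101⌉ = 7−7 = 0
n=14: ⌈705/101⌉−⌈658/101⌉ = 7−7 = 0
n=15: ⌈752/101⌉−⌈705/101⌉ = 8−7 = 1  ← one
n=16: ⌈799/101⌉−⌈752/101⌉ = 8−8 = 0
n=17: ⌈846/101⌉−⌈799/101⌉ = 9−8 = 1  ← one
positions of the first 9 ones: 0 2 4 6 8 10 12 15 17

0 2 4 6 8 10 12 15 17


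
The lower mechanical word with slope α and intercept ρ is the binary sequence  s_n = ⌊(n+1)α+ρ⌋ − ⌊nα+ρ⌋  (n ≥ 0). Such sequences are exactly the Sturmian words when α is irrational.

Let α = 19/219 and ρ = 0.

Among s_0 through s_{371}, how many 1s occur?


32

#1s = Σ_{n=0}^{371} s_n = Σ_{n=0}^{371} (⌊(n+1)α+ρ⌋ − ⌊nα+ρ⌋)
the sum telescopes: every ⌊nα+ρ⌋ with 0 < n < 372 appears once with + and once with −, leaving ⌊372α+ρ⌋ − ⌊0·α+ρ⌋
372α + ρ = (372·19) / 219 = 7068/219
ρ = 0/219
⌊7068/219⌋ = 32,  ⌊0/219⌋ = 0
#1s = 32 − 0 = 32


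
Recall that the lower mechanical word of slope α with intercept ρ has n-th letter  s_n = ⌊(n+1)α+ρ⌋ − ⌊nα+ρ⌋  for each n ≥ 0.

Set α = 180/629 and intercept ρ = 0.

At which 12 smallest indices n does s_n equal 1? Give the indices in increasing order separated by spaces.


n=0: ⌊180/629⌋−⌊0/629⌋ = 0−0 = 0
n=1: ⌊360/629⌋−⌊180/629⌋ = 0−0 = 0
n=2: ⌊540/629⌋−⌊360/629⌋ = 0−0 = 0
n=3: ⌊720/629⌋−⌊540/629⌋ = 1−0 = 1  ← one
n=4: ⌊900/629⌋−⌊720/629⌋ = 1−1 = 0
n=5: ⌊1080/629⌋−⌊900/629⌋ = 1−1 = 0
n=6: ⌊1260/629⌋−⌊1080/629⌋ = 2−1 = 1  ← one
n=7: ⌊1440/629⌋−⌊1260/629⌋ = 2−2 = 0
n=8: ⌊1620/629⌋−⌊1440/629⌋ = 2−2 = 0
n=9: ⌊1800/629⌋−⌊1620/629⌋ = 2−2 = 0
n=10: ⌊1980/629⌋−⌊1800/629⌋ = 3−2 = 1  ← one
n=11: ⌊2160/629⌋−⌊1980/629⌋ = 3−3 = 0
n=12: ⌊2340/629⌋−⌊2160/629⌋ = 3−3 = 0
n=13: ⌊2520/629⌋−⌊2340/629⌋ = 4−3 = 1  ← one
n=14: ⌊2700/629⌋−⌊2520/629⌋ = 4−4 = 0
n=15: ⌊2880/629⌋−⌊2700/629⌋ = 4−4 = 0
n=16: ⌊3060/629⌋−⌊2880/629⌋ = 4−4 = 0
n=17: ⌊3240/629⌋−⌊3060/629⌋ = 5−4 = 1  ← one
n=18: ⌊3420/629⌋−⌊3240/629⌋ = 5−5 = 0
n=19: ⌊3600/629⌋−⌊3420/629⌋ = 5−5 = 0
n=20: ⌊3780/629⌋−⌊3600/629⌋ = 6−5 = 1  ← one
n=21: ⌊3960/629⌋−⌊3780/629⌋ = 6−6 = 0
n=22: ⌊4140/629⌋−⌊3960/629⌋ = 6−6 = 0
n=23: ⌊4320/629⌋−⌊4140/629⌋ = 6−6 = 0
n=24: ⌊4500/629⌋−⌊4320/629⌋ = 7−6 = 1  ← one
n=25: ⌊4680/629⌋−⌊4500/629⌋ = 7−7 = 0
n=26: ⌊4860/629⌋−⌊4680/629⌋ = 7−7 = 0
n=27: ⌊5040/629⌋−⌊4860/629⌋ = 8−7 = 1  ← one
n=28: ⌊5220/629⌋−⌊5040/629⌋ = 8−8 = 0
n=29: ⌊5400/629⌋−⌊5220/629⌋ = 8−8 = 0
n=30: ⌊5580/629⌋−⌊5400/629⌋ = 8−8 = 0
n=31: ⌊5760/629⌋−⌊5580/629⌋ = 9−8 = 1  ← one
n=32: ⌊5940/629⌋−⌊5760/629⌋ = 9−9 = 0
n=33: ⌊6120/629⌋−⌊5940/629⌋ = 9−9 = 0
n=34: ⌊6300/629⌋−⌊6120/629⌋ = 10−9 = 1  ← one
n=35: ⌊6480/629⌋−⌊6300/629⌋ = 10−10 = 0
n=36: ⌊6660/629⌋−⌊6480/629⌋ = 10−10 = 0
n=37: ⌊6840/629⌋−⌊6660/629⌋ = 10−10 = 0
n=38: ⌊7020/629⌋−⌊6840/629⌋ = 11−10 = 1  ← one
n=39: ⌊7200/629⌋−⌊7020/629⌋ = 11−11 = 0
n=40: ⌊7380/629⌋−⌊7200/629⌋ = 11−11 = 0
n=41: ⌊7560/629⌋−⌊7380/629⌋ = 12−11 = 1  ← one
positions of the first 12 ones: 3 6 10 13 17 20 24 27 31 34 38 41

3 6 10 13 17 20 24 27 31 34 38 41


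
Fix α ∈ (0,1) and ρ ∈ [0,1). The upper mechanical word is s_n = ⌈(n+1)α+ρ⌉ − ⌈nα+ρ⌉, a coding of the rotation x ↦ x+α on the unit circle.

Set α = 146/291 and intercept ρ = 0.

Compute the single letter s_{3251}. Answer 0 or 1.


0

(n+1)α + ρ = (3252·146) / 291 = 474792/291
nα + ρ     = (3251·146) / 291 = 474646/291
⌈474792/291⌉ = 1632,  ⌈474646/291⌉ = 1632
s_{3251} = 1632 − 1632 = 0


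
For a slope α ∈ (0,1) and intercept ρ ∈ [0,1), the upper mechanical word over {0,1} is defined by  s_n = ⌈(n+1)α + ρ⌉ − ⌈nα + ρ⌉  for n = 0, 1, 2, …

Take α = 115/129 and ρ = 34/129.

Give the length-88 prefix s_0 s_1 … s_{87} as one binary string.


n=0: ⌈(1·115+34)/129⌉ − ⌈(0·115+34)/129⌉ = ⌈149/129⌉ − ⌈34/129⌉ = 2 − 1 = 1
n=1: ⌈(2·115+34)/129⌉ − ⌈(1·115+34)/129⌉ = ⌈264/129⌉ − ⌈149/129⌉ = 3 − 2 = 1
n=2: ⌈(3·115+34)/129⌉ − ⌈(2·115+34)/129⌉ = ⌈379/129⌉ − ⌈264/129⌉ = 3 − 3 = 0
n=3: ⌈(4·115+34)/129⌉ − ⌈(3·115+34)/129⌉ = ⌈494/129⌉ − ⌈379/129⌉ = 4 − 3 = 1
n=4: ⌈(5·115+34)/129⌉ − ⌈(4·115+34)/129⌉ = ⌈609/129⌉ − ⌈494/129⌉ = 5 − 4 = 1
n=5: ⌈(6·115+34)/129⌉ − ⌈(5·115+34)/129⌉ = ⌈724/129⌉ − ⌈609/129⌉ = 6 − 5 = 1
n=6: ⌈(7·115+34)/129⌉ − ⌈(6·115+34)/129⌉ = ⌈839/129⌉ − ⌈724/129⌉ = 7 − 6 = 1
n=7: ⌈(8·115+34)/129⌉ − ⌈(7·115+34)/129⌉ = ⌈954/129⌉ − ⌈839/129⌉ = 8 − 7 = 1
n=8: ⌈(9·115+34)/129⌉ − ⌈(8·115+34)/129⌉ = ⌈1069/129⌉ − ⌈954/129⌉ = 9 − 8 = 1
n=9: ⌈(10·115+34)/129⌉ − ⌈(9·115+34)/129⌉ = ⌈1184/129⌉ − ⌈1069/129⌉ = 10 − 9 = 1
n=10: ⌈(11·115+34)/129⌉ − ⌈(10·115+34)/129⌉ = ⌈1299/129⌉ − ⌈1184/129⌉ = 11 − 10 = 1
n=11: ⌈(12·115+34)/129⌉ − ⌈(11·115+34)/129⌉ = ⌈1414/129⌉ − ⌈1299/129⌉ = 11 − 11 = 0
n=12: ⌈(13·115+34)/129⌉ − ⌈(12·115+34)/129⌉ = ⌈1529/129⌉ − ⌈1414/129⌉ = 12 − 11 = 1
n=13: ⌈(14·115+34)/129⌉ − ⌈(13·115+34)/129⌉ = ⌈1644/129⌉ − ⌈1529/129⌉ = 13 − 12 = 1
n=14: ⌈(15·115+34)/129⌉ − ⌈(14·115+34)/129⌉ = ⌈1759/129⌉ − ⌈1644/129⌉ = 14 − 13 = 1
n=15: ⌈(16·115+34)/129⌉ − ⌈(15·115+34)/129⌉ = ⌈1874/129⌉ − ⌈1759/129⌉ = 15 − 14 = 1
n=16: ⌈(17·115+34)/129⌉ − ⌈(16·115+34)/129⌉ = ⌈1989/129⌉ − ⌈1874/129⌉ = 16 − 15 = 1
n=17: ⌈(18·115+34)/129⌉ − ⌈(17·115+34)/129⌉ = ⌈2104/129⌉ − ⌈1989/129⌉ = 17 − 16 = 1
n=18: ⌈(19·115+34)/129⌉ − ⌈(18·115+34)/129⌉ = ⌈2219/129⌉ − ⌈2104/129⌉ = 18 − 17 = 1
n=19: ⌈(20·115+34)/129⌉ − ⌈(19·115+34)/129⌉ = ⌈2334/129⌉ − ⌈2219/129⌉ = 19 − 18 = 1
n=20: ⌈(21·115+34)/129⌉ − ⌈(20·115+34)/129⌉ = ⌈2449/129⌉ − ⌈2334/129⌉ = 19 − 19 = 0
n=21: ⌈(22·115+34)/129⌉ − ⌈(21·115+34)/129⌉ = ⌈2564/129⌉ − ⌈2449/129⌉ = 20 − 19 = 1
n=22: ⌈(23·115+34)/129⌉ − ⌈(22·115+34)/129⌉ = ⌈2679/129⌉ − ⌈2564/129⌉ = 21 − 20 = 1
n=23: ⌈(24·115+34)/129⌉ − ⌈(23·115+34)/129⌉ = ⌈2794/129⌉ − ⌈2679/129⌉ = 22 − 21 = 1
n=24: ⌈(25·115+34)/129⌉ − ⌈(24·115+34)/129⌉ = ⌈2909/129⌉ − ⌈2794/129⌉ = 23 − 22 = 1
n=25: ⌈(26·115+34)/129⌉ − ⌈(25·115+34)/129⌉ = ⌈3024/129⌉ − ⌈2909/129⌉ = 24 − 23 = 1
n=26: ⌈(27·115+34)/129⌉ − ⌈(26·115+34)/129⌉ = ⌈3139/129⌉ − ⌈3024/129⌉ = 25 − 24 = 1
n=27: ⌈(28·115+34)/129⌉ − ⌈(27·115+34)/129⌉ = ⌈3254/129⌉ − ⌈3139/129⌉ = 26 − 25 = 1
n=28: ⌈(29·115+34)/129⌉ − ⌈(28·115+34)/129⌉ = ⌈3369/129⌉ − ⌈3254/129⌉ = 27 − 26 = 1
n=29: ⌈(30·115+34)/129⌉ − ⌈(29·115+34)/129⌉ = ⌈3484/129⌉ − ⌈3369/129⌉ = 28 − 27 = 1
n=30: ⌈(31·115+34)/129⌉ − ⌈(30·115+34)/129⌉ = ⌈3599/129⌉ − ⌈3484/129⌉ = 28 − 28 = 0
n=31: ⌈(32·115+34)/129⌉ − ⌈(31·115+34)/129⌉ = ⌈3714/129⌉ − ⌈3599/129⌉ = 29 − 28 = 1
n=32: ⌈(33·115+34)/129⌉ − ⌈(32·115+34)/129⌉ = ⌈3829/129⌉ − ⌈3714/129⌉ = 30 − 29 = 1
n=33: ⌈(34·115+34)/129⌉ − ⌈(33·115+34)/129⌉ = ⌈3944/129⌉ − ⌈3829/129⌉ = 31 − 30 = 1
n=34: ⌈(35·115+34)/129⌉ − ⌈(34·115+34)/129⌉ = ⌈4059/129⌉ − ⌈3944/129⌉ = 32 − 31 = 1
n=35: ⌈(36·115+34)/129⌉ − ⌈(35·115+34)/129⌉ = ⌈4174/129⌉ − ⌈4059/129⌉ = 33 − 32 = 1
n=36: ⌈(37·115+34)/129⌉ − ⌈(36·115+34)/129⌉ = ⌈4289/129⌉ − ⌈4174/129⌉ = 34 − 33 = 1
n=37: ⌈(38·115+34)/129⌉ − ⌈(37·115+34)/129⌉ = ⌈4404/129⌉ − ⌈4289/129⌉ = 35 − 34 = 1
n=38: ⌈(39·115+34)/129⌉ − ⌈(38·115+34)/129⌉ = ⌈4519/129⌉ − ⌈4404/129⌉ = 36 − 35 = 1
n=39: ⌈(40·115+34)/129⌉ − ⌈(39·115+34)/129⌉ = ⌈4634/129⌉ − ⌈4519/129⌉ = 36 − 36 = 0
n=40: ⌈(41·115+34)/129⌉ − ⌈(40·115+34)/129⌉ = ⌈4749/129⌉ − ⌈4634/129⌉ = 37 − 36 = 1
n=41: ⌈(42·115+34)/129⌉ − ⌈(41·115+34)/129⌉ = ⌈4864/129⌉ − ⌈4749/129⌉ = 38 − 37 = 1
n=42: ⌈(43·115+34)/129⌉ − ⌈(42·115+34)/129⌉ = ⌈4979/129⌉ − ⌈4864/129⌉ = 39 − 38 = 1
n=43: ⌈(44·115+34)/129⌉ − ⌈(43·115+34)/129⌉ = ⌈5094/129⌉ − ⌈4979/129⌉ = 40 − 39 = 1
n=44: ⌈(45·115+34)/129⌉ − ⌈(44·115+34)/129⌉ = ⌈5209/129⌉ − ⌈5094/129⌉ = 41 − 40 = 1
n=45: ⌈(46·115+34)/129⌉ − ⌈(45·115+34)/129⌉ = ⌈5324/129⌉ − ⌈5209/129⌉ = 42 − 41 = 1
n=46: ⌈(47·115+34)/129⌉ − ⌈(46·115+34)/129⌉ = ⌈5439/129⌉ − ⌈5324/129⌉ = 43 − 42 = 1
n=47: ⌈(48·115+34)/129⌉ − ⌈(47·115+34)/129⌉ = ⌈5554/129⌉ − ⌈5439/129⌉ = 44 − 43 = 1
n=48: ⌈(49·115+34)/129⌉ − ⌈(48·115+34)/129⌉ = ⌈5669/129⌉ − ⌈5554/129⌉ = 44 − 44 = 0
n=49: ⌈(50·115+34)/129⌉ − ⌈(49·115+34)/129⌉ = ⌈5784/129⌉ − ⌈5669/129⌉ = 45 − 44 = 1
n=50: ⌈(51·115+34)/129⌉ − ⌈(50·115+34)/129⌉ = ⌈5899/129⌉ − ⌈5784/129⌉ = 46 − 45 = 1
n=51: ⌈(52·115+34)/129⌉ − ⌈(51·115+34)/129⌉ = ⌈6014/129⌉ − ⌈5899/129⌉ = 47 − 46 = 1
n=52: ⌈(53·115+34)/129⌉ − ⌈(52·115+34)/129⌉ = ⌈6129/129⌉ − ⌈6014/129⌉ = 48 − 47 = 1
n=53: ⌈(54·115+34)/129⌉ − ⌈(53·115+34)/129⌉ = ⌈6244/129⌉ − ⌈6129/129⌉ = 49 − 48 = 1
n=54: ⌈(55·115+34)/129⌉ − ⌈(54·115+34)/129⌉ = ⌈6359/129⌉ − ⌈6244/129⌉ = 50 − 49 = 1
n=55: ⌈(56·115+34)/129⌉ − ⌈(55·115+34)/129⌉ = ⌈6474/129⌉ − ⌈6359/129⌉ = 51 − 50 = 1
n=56: ⌈(57·115+34)/129⌉ − ⌈(56·115+34)/129⌉ = ⌈6589/129⌉ − ⌈6474/129⌉ = 52 − 51 = 1
n=57: ⌈(58·115+34)/129⌉ − ⌈(57·115+34)/129⌉ = ⌈6704/129⌉ − ⌈6589/129⌉ = 52 − 52 = 0
n=58: ⌈(59·115+34)/129⌉ − ⌈(58·115+34)/129⌉ = ⌈6819/129⌉ − ⌈6704/129⌉ = 53 − 52 = 1
n=59: ⌈(60·115+34)/129⌉ − ⌈(59·115+34)/129⌉ = ⌈6934/129⌉ − ⌈6819/129⌉ = 54 − 53 = 1
n=60: ⌈(61·115+34)/129⌉ − ⌈(60·115+34)/129⌉ = ⌈7049/129⌉ − ⌈6934/129⌉ = 55 − 54 = 1
n=61: ⌈(62·115+34)/129⌉ − ⌈(61·115+34)/129⌉ = ⌈7164/129⌉ − ⌈7049/129⌉ = 56 − 55 = 1
n=62: ⌈(63·115+34)/129⌉ − ⌈(62·115+34)/129⌉ = ⌈7279/129⌉ − ⌈7164/129⌉ = 57 − 56 = 1
n=63: ⌈(64·115+34)/129⌉ − ⌈(63·115+34)/129⌉ = ⌈7394/129⌉ − ⌈7279/129⌉ = 58 − 57 = 1
n=64: ⌈(65·115+34)/129⌉ − ⌈(64·115+34)/129⌉ = ⌈7509/129⌉ − ⌈7394/129⌉ = 59 − 58 = 1
n=65: ⌈(66·115+34)/129⌉ − ⌈(65·115+34)/129⌉ = ⌈7624/129⌉ − ⌈7509/129⌉ = 60 − 59 = 1
n=66: ⌈(67·115+34)/129⌉ − ⌈(66·115+34)/129⌉ = ⌈7739/129⌉ − ⌈7624/129⌉ = 60 − 60 = 0
n=67: ⌈(68·115+34)/129⌉ − ⌈(67·115+34)/129⌉ = ⌈7854/129⌉ − ⌈7739/129⌉ = 61 − 60 = 1
n=68: ⌈(69·115+34)/129⌉ − ⌈(68·115+34)/129⌉ = ⌈7969/129⌉ − ⌈7854/129⌉ = 62 − 61 = 1
n=69: ⌈(70·115+34)/129⌉ − ⌈(69·115+34)/129⌉ = ⌈8084/129⌉ − ⌈7969/129⌉ = 63 − 62 = 1
n=70: ⌈(71·115+34)/129⌉ − ⌈(70·115+34)/129⌉ = ⌈8199/129⌉ − ⌈8084/129⌉ = 64 − 63 = 1
n=71: ⌈(72·115+34)/129⌉ − ⌈(71·115+34)/129⌉ = ⌈8314/129⌉ − ⌈8199/129⌉ = 65 − 64 = 1
n=72: ⌈(73·115+34)/129⌉ − ⌈(72·115+34)/129⌉ = ⌈8429/129⌉ − ⌈8314/129⌉ = 66 − 65 = 1
n=73: ⌈(74·115+34)/129⌉ − ⌈(73·115+34)/129⌉ = ⌈8544/129⌉ − ⌈8429/129⌉ = 67 − 66 = 1
n=74: ⌈(75·115+34)/129⌉ − ⌈(74·115+34)/129⌉ = ⌈8659/129⌉ − ⌈8544/129⌉ = 68 − 67 = 1
n=75: ⌈(76·115+34)/129⌉ − ⌈(75·115+34)/129⌉ = ⌈8774/129⌉ − ⌈8659/129⌉ = 69 − 68 = 1
n=76: ⌈(77·115+34)/129⌉ − ⌈(76·115+34)/129⌉ = ⌈8889/129⌉ − ⌈8774/129⌉ = 69 − 69 = 0
n=77: ⌈(78·115+34)/129⌉ − ⌈(77·115+34)/129⌉ = ⌈9004/129⌉ − ⌈8889/129⌉ = 70 − 69 = 1
n=78: ⌈(79·115+34)/129⌉ − ⌈(78·115+34)/129⌉ = ⌈9119/129⌉ − ⌈9004/129⌉ = 71 − 70 = 1
n=79: ⌈(80·115+34)/129⌉ − ⌈(79·115+34)/129⌉ = ⌈9234/129⌉ − ⌈9119/129⌉ = 72 − 71 = 1
n=80: ⌈(81·115+34)/129⌉ − ⌈(80·115+34)/129⌉ = ⌈9349/129⌉ − ⌈9234/129⌉ = 73 − 72 = 1
n=81: ⌈(82·115+34)/129⌉ − ⌈(81·115+34)/129⌉ = ⌈9464/129⌉ − ⌈9349/129⌉ = 74 − 73 = 1
n=82: ⌈(83·115+34)/129⌉ − ⌈(82·115+34)/129⌉ = ⌈9579/129⌉ − ⌈9464/129⌉ = 75 − 74 = 1
n=83: ⌈(84·115+34)/129⌉ − ⌈(83·115+34)/129⌉ = ⌈9694/129⌉ − ⌈9579/129⌉ = 76 − 75 = 1
n=84: ⌈(85·115+34)/129⌉ − ⌈(84·115+34)/129⌉ = ⌈9809/129⌉ − ⌈9694/129⌉ = 77 − 76 = 1
n=85: ⌈(86·115+34)/129⌉ − ⌈(85·115+34)/129⌉ = ⌈9924/129⌉ − ⌈9809/129⌉ = 77 − 77 = 0
n=86: ⌈(87·115+34)/129⌉ − ⌈(86·115+34)/129⌉ = ⌈10039/129⌉ − ⌈9924/129⌉ = 78 − 77 = 1
n=87: ⌈(88·115+34)/129⌉ − ⌈(87·115+34)/129⌉ = ⌈10154/129⌉ − ⌈10039/129⌉ = 79 − 78 = 1

1101111111101111111101111111110111111110111111110111111110111111110111111111011111111011


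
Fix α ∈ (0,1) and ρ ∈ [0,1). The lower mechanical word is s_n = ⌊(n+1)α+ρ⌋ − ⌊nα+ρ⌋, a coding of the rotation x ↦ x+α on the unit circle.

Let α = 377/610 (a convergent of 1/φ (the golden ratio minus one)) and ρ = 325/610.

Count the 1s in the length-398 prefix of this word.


#1s = Σ_{n=0}^{397} s_n = Σ_{n=0}^{397} (⌊(n+1)α+ρ⌋ − ⌊nα+ρ⌋)
the sum telescopes: every ⌊nα+ρ⌋ with 0 < n < 398 appears once with + and once with −, leaving ⌊398α+ρ⌋ − ⌊0·α+ρ⌋
398α + ρ = (398·377 + 325) / 610 = 150371/610
ρ = 325/610
⌊150371/610⌋ = 246,  ⌊325/610⌋ = 0
#1s = 246 − 0 = 246

246


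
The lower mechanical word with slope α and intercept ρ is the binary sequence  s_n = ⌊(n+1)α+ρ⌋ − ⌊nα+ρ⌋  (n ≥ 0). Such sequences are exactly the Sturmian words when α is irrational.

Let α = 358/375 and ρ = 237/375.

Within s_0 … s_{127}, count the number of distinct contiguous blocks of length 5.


t_n = ⌊(n·358+237)/375⌋ for n = 0 … 128:
  n=0…9: ⌊237/375⌋=0 ⌊595/375⌋=1 ⌊953/375⌋=2 ⌊1311/375⌋=3 ⌊1669/375⌋=4 ⌊2027/375⌋=5 ⌊2385/375⌋=6 ⌊2743/375⌋=7 ⌊3101/375⌋=8 ⌊3459/375⌋=9
  n=10…19: ⌊3817/375⌋=10 ⌊4175/375⌋=11 ⌊4533/375⌋=12 ⌊4891/375⌋=13 ⌊5249/375⌋=13 ⌊5607/375⌋=14 ⌊5965/375⌋=15 ⌊6323/375⌋=16 ⌊6681/375⌋=17 ⌊7039/375⌋=18
  n=20…29: ⌊7397/375⌋=19 ⌊7755/375⌋=20 ⌊8113/375⌋=21 ⌊8471/375⌋=22 ⌊8829/375⌋=23 ⌊9187/375⌋=24 ⌊9545/375⌋=25 ⌊9903/375⌋=26 ⌊10261/375⌋=27 ⌊10619/375⌋=28
  n=30…39: ⌊10977/375⌋=29 ⌊11335/375⌋=30 ⌊11693/375⌋=31 ⌊12051/375⌋=32 ⌊12409/375⌋=33 ⌊12767/375⌋=34 ⌊13125/375⌋=35 ⌊13483/375⌋=35 ⌊13841/375⌋=36 ⌊14199/375⌋=37
  n=40…49: ⌊14557/375⌋=38 ⌊14915/375⌋=39 ⌊15273/375⌋=40 ⌊15631/375⌋=41 ⌊15989/375⌋=42 ⌊16347/375⌋=43 ⌊16705/375⌋=44 ⌊17063/375⌋=45 ⌊17421/375⌋=46 ⌊17779/375⌋=47
  n=50…59: ⌊18137/375⌋=48 ⌊18495/375⌋=49 ⌊18853/375⌋=50 ⌊19211/375⌋=51 ⌊19569/375⌋=52 ⌊19927/375⌋=53 ⌊20285/375⌋=54 ⌊20643/375⌋=55 ⌊21001/375⌋=56 ⌊21359/375⌋=56
  n=60…69: ⌊21717/375⌋=57 ⌊22075/375⌋=58 ⌊22433/375⌋=59 ⌊22791/375⌋=60 ⌊23149/375⌋=61 ⌊23507/375⌋=62 ⌊23865/375⌋=63 ⌊24223/375⌋=64 ⌊24581/375⌋=65 ⌊24939/375⌋=66
  n=70…79: ⌊25297/375⌋=67 ⌊25655/375⌋=68 ⌊26013/375⌋=69 ⌊26371/375⌋=70 ⌊26729/375⌋=71 ⌊27087/375⌋=72 ⌊27445/375⌋=73 ⌊27803/375⌋=74 ⌊28161/375⌋=75 ⌊28519/375⌋=76
  n=80…89: ⌊28877/375⌋=77 ⌊29235/375⌋=77 ⌊29593/375⌋=78 ⌊29951/375⌋=79 ⌊30309/375⌋=80 ⌊30667/375⌋=81 ⌊31025/375⌋=82 ⌊31383/375⌋=83 ⌊31741/375⌋=84 ⌊32099/375⌋=85
  n=90…99: ⌊32457/375⌋=86 ⌊32815/375⌋=87 ⌊33173/375⌋=88 ⌊33531/375⌋=89 ⌊33889/375⌋=90 ⌊34247/375⌋=91 ⌊34605/375⌋=92 ⌊34963/375⌋=93 ⌊35321/375⌋=94 ⌊35679/375⌋=95
  n=100…109: ⌊36037/375⌋=96 ⌊36395/375⌋=97 ⌊36753/375⌋=98 ⌊37111/375⌋=98 ⌊37469/375⌋=99 ⌊37827/375⌋=100 ⌊38185/375⌋=101 ⌊38543/375⌋=102 ⌊38901/375⌋=103 ⌊39259/375⌋=104
  n=110…119: ⌊39617/375⌋=105 ⌊39975/375⌋=106 ⌊40333/375⌋=107 ⌊40691/375⌋=108 ⌊41049/375⌋=109 ⌊41407/375⌋=110 ⌊41765/375⌋=111 ⌊42123/375⌋=112 ⌊42481/375⌋=113 ⌊42839/375⌋=114
  n=120…128: ⌊43197/375⌋=115 ⌊43555/375⌋=116 ⌊43913/375⌋=117 ⌊44271/375⌋=118 ⌊44629/375⌋=119 ⌊44987/375⌋=119 ⌊45345/375⌋=120 ⌊45703/375⌋=121 ⌊46061/375⌋=122
s_n = t_(n+1) − t_n for n = 0 … 127 gives
prefix = 11111111111110111111111111111111111101111111111111111111110111111111111111111111011111111111111111111101111111111111111111110111
slide a length-5 window over [0..4] … [123..127] (124 windows); first occurrence of each distinct factor:
  [  0..  4] 11111
  [  9.. 13] 11110
  [ 10.. 14] 11101
  [ 11.. 15] 11011
  [ 12.. 16] 10111
  [ 13.. 17] 01111
  (the other 118 windows repeat one of these)
distinct factors: {01111, 10111, 11011, 11101, 11110, 11111}
count = 6  (Sturmian bound for length 5 is 6)

6


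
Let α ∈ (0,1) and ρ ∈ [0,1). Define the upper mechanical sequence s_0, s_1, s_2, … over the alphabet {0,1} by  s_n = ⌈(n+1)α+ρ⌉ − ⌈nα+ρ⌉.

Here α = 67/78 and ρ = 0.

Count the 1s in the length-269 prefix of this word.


#1s = Σ_{n=0}^{268} s_n = Σ_{n=0}^{268} (⌈(n+1)α+ρ⌉ − ⌈nα+ρ⌉)
the sum telescopes: every ⌈nα+ρ⌉ with 0 < n < 269 appears once with + and once with −, leaving ⌈269α+ρ⌉ − ⌈0·α+ρ⌉
269α + ρ = (269·67) / 78 = 18023/78
ρ = 0/78
⌈18023/78⌉ = 232,  ⌈0/78⌉ = 0
#1s = 232 − 0 = 232

232


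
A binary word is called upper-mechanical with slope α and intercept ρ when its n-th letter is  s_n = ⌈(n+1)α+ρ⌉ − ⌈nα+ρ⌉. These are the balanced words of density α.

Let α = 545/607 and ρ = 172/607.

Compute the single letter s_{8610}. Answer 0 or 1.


(n+1)α + ρ = (8611·545 + 172) / 607 = 4693167/607
nα + ρ     = (8610·545 + 172) / 607 = 4692622/607
⌈4693167/607⌉ = 7732,  ⌈4692622/607⌉ = 7731
s_{8610} = 7732 − 7731 = 1

1
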